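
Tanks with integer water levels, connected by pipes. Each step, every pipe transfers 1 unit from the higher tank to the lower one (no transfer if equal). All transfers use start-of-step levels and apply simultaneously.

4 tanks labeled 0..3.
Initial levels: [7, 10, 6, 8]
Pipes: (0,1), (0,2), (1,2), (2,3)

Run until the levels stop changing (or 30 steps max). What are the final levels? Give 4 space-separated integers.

Step 1: flows [1->0,0->2,1->2,3->2] -> levels [7 8 9 7]
Step 2: flows [1->0,2->0,2->1,2->3] -> levels [9 8 6 8]
Step 3: flows [0->1,0->2,1->2,3->2] -> levels [7 8 9 7]
  -> period-2 cycle: step 3 state = step 1 state; never stabilizes
  -> state at step 30: (30-1) mod 2 = 1, same as step 2 -> [9 8 6 8]

Answer: 9 8 6 8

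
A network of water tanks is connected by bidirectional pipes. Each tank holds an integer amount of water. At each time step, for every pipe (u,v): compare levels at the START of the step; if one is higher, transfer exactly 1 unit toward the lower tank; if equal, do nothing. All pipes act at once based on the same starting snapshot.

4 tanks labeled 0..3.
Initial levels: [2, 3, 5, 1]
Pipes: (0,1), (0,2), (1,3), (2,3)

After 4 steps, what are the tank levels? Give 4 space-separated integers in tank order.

Step 1: flows [1->0,2->0,1->3,2->3] -> levels [4 1 3 3]
Step 2: flows [0->1,0->2,3->1,2=3] -> levels [2 3 4 2]
Step 3: flows [1->0,2->0,1->3,2->3] -> levels [4 1 2 4]
Step 4: flows [0->1,0->2,3->1,3->2] -> levels [2 3 4 2]

Answer: 2 3 4 2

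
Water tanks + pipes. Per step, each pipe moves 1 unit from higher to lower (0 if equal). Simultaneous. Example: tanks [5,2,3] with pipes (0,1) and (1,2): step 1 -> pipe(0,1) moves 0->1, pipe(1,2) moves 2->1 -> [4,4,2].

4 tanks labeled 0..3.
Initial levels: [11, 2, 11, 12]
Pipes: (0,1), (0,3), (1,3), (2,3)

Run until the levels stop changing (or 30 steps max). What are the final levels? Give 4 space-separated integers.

Answer: 8 10 9 9

Derivation:
Step 1: flows [0->1,3->0,3->1,3->2] -> levels [11 4 12 9]
Step 2: flows [0->1,0->3,3->1,2->3] -> levels [9 6 11 10]
Step 3: flows [0->1,3->0,3->1,2->3] -> levels [9 8 10 9]
Step 4: flows [0->1,0=3,3->1,2->3] -> levels [8 10 9 9]
Step 5: flows [1->0,3->0,1->3,2=3] -> levels [10 8 9 9]
Step 6: flows [0->1,0->3,3->1,2=3] -> levels [8 10 9 9]
  -> period-2 cycle: step 6 state = step 4 state; never stabilizes
  -> state at step 30: (30-4) mod 2 = 0, same as step 4 -> [8 10 9 9]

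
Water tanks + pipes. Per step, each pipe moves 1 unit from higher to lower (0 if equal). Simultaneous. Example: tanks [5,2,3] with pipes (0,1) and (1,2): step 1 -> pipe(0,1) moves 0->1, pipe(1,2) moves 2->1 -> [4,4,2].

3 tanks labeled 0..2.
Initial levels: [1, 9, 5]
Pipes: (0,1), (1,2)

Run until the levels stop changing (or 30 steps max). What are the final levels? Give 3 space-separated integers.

Answer: 5 5 5

Derivation:
Step 1: flows [1->0,1->2] -> levels [2 7 6]
Step 2: flows [1->0,1->2] -> levels [3 5 7]
Step 3: flows [1->0,2->1] -> levels [4 5 6]
Step 4: flows [1->0,2->1] -> levels [5 5 5]
Step 5: flows [0=1,1=2] -> levels [5 5 5]
  -> stable (no change)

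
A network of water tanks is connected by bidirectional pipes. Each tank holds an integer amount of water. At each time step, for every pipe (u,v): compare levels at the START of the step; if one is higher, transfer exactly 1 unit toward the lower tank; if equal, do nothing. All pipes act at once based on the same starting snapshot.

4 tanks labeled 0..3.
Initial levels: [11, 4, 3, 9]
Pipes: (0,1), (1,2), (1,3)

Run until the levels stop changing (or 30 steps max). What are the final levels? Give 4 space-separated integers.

Answer: 7 6 7 7

Derivation:
Step 1: flows [0->1,1->2,3->1] -> levels [10 5 4 8]
Step 2: flows [0->1,1->2,3->1] -> levels [9 6 5 7]
Step 3: flows [0->1,1->2,3->1] -> levels [8 7 6 6]
Step 4: flows [0->1,1->2,1->3] -> levels [7 6 7 7]
Step 5: flows [0->1,2->1,3->1] -> levels [6 9 6 6]
Step 6: flows [1->0,1->2,1->3] -> levels [7 6 7 7]
  -> period-2 cycle: step 6 state = step 4 state; never stabilizes
  -> state at step 30: (30-4) mod 2 = 0, same as step 4 -> [7 6 7 7]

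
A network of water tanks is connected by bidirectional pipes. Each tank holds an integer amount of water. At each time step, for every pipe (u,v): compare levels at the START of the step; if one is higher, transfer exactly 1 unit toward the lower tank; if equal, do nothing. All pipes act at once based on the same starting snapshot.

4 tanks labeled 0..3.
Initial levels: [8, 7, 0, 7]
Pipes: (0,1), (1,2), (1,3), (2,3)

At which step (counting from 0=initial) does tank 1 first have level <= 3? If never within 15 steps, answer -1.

Answer: -1

Derivation:
Step 1: flows [0->1,1->2,1=3,3->2] -> levels [7 7 2 6]
Step 2: flows [0=1,1->2,1->3,3->2] -> levels [7 5 4 6]
Step 3: flows [0->1,1->2,3->1,3->2] -> levels [6 6 6 4]
Step 4: flows [0=1,1=2,1->3,2->3] -> levels [6 5 5 6]
Step 5: flows [0->1,1=2,3->1,3->2] -> levels [5 7 6 4]
Step 6: flows [1->0,1->2,1->3,2->3] -> levels [6 4 6 6]
Step 7: flows [0->1,2->1,3->1,2=3] -> levels [5 7 5 5]
Step 8: flows [1->0,1->2,1->3,2=3] -> levels [6 4 6 6]
  -> period-2 cycle (repeats step 6); tank 1 never drops to <=3
Tank 1 never reaches <=3 within 15 steps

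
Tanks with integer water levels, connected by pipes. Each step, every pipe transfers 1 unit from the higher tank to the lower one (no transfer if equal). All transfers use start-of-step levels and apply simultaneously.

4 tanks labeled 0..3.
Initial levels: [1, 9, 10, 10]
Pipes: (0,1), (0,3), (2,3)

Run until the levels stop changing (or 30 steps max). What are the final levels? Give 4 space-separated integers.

Step 1: flows [1->0,3->0,2=3] -> levels [3 8 10 9]
Step 2: flows [1->0,3->0,2->3] -> levels [5 7 9 9]
Step 3: flows [1->0,3->0,2=3] -> levels [7 6 9 8]
Step 4: flows [0->1,3->0,2->3] -> levels [7 7 8 8]
Step 5: flows [0=1,3->0,2=3] -> levels [8 7 8 7]
Step 6: flows [0->1,0->3,2->3] -> levels [6 8 7 9]
Step 7: flows [1->0,3->0,3->2] -> levels [8 7 8 7]
  -> period-2 cycle: step 7 state = step 5 state; never stabilizes
  -> state at step 30: (30-5) mod 2 = 1, same as step 6 -> [6 8 7 9]

Answer: 6 8 7 9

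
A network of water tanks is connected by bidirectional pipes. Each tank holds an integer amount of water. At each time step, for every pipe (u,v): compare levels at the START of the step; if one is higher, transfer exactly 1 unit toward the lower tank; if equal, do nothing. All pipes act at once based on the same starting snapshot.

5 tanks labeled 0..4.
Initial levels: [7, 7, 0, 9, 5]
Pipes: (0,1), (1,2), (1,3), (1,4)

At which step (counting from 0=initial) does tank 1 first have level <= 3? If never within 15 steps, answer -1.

Step 1: flows [0=1,1->2,3->1,1->4] -> levels [7 6 1 8 6]
Step 2: flows [0->1,1->2,3->1,1=4] -> levels [6 7 2 7 6]
Step 3: flows [1->0,1->2,1=3,1->4] -> levels [7 4 3 7 7]
Step 4: flows [0->1,1->2,3->1,4->1] -> levels [6 6 4 6 6]
Step 5: flows [0=1,1->2,1=3,1=4] -> levels [6 5 5 6 6]
Step 6: flows [0->1,1=2,3->1,4->1] -> levels [5 8 5 5 5]
Step 7: flows [1->0,1->2,1->3,1->4] -> levels [6 4 6 6 6]
Step 8: flows [0->1,2->1,3->1,4->1] -> levels [5 8 5 5 5]
  -> period-2 cycle (repeats step 6); tank 1 never drops to <=3
Tank 1 never reaches <=3 within 15 steps

Answer: -1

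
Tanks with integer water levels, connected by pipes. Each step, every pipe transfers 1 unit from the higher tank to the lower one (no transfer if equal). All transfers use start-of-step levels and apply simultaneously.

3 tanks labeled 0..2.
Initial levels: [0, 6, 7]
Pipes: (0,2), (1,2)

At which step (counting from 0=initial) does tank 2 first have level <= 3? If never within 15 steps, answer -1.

Answer: 6

Derivation:
Step 1: flows [2->0,2->1] -> levels [1 7 5]
Step 2: flows [2->0,1->2] -> levels [2 6 5]
Step 3: flows [2->0,1->2] -> levels [3 5 5]
Step 4: flows [2->0,1=2] -> levels [4 5 4]
Step 5: flows [0=2,1->2] -> levels [4 4 5]
Step 6: flows [2->0,2->1] -> levels [5 5 3]
Tank 2 first reaches <=3 at step 6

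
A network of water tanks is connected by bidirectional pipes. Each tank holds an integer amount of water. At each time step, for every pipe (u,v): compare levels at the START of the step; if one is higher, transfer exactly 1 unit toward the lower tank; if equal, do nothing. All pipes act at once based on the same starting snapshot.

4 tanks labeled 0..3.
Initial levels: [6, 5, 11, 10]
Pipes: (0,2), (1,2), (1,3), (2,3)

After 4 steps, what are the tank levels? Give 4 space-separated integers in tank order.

Answer: 8 9 7 8

Derivation:
Step 1: flows [2->0,2->1,3->1,2->3] -> levels [7 7 8 10]
Step 2: flows [2->0,2->1,3->1,3->2] -> levels [8 9 7 8]
Step 3: flows [0->2,1->2,1->3,3->2] -> levels [7 7 10 8]
Step 4: flows [2->0,2->1,3->1,2->3] -> levels [8 9 7 8]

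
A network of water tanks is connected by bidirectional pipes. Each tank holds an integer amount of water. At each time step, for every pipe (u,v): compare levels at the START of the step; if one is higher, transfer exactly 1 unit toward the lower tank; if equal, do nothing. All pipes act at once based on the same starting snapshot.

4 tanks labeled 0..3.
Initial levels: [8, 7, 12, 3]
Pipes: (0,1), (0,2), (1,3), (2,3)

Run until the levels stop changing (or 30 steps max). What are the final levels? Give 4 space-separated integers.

Step 1: flows [0->1,2->0,1->3,2->3] -> levels [8 7 10 5]
Step 2: flows [0->1,2->0,1->3,2->3] -> levels [8 7 8 7]
Step 3: flows [0->1,0=2,1=3,2->3] -> levels [7 8 7 8]
Step 4: flows [1->0,0=2,1=3,3->2] -> levels [8 7 8 7]
  -> period-2 cycle: step 4 state = step 2 state; never stabilizes
  -> state at step 30: (30-2) mod 2 = 0, same as step 2 -> [8 7 8 7]

Answer: 8 7 8 7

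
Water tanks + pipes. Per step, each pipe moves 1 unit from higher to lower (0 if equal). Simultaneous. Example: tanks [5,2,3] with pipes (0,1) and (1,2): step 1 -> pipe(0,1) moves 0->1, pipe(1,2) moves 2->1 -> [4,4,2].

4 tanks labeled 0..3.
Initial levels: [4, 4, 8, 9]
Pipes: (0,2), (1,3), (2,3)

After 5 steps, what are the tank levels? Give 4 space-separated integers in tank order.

Answer: 6 7 7 5

Derivation:
Step 1: flows [2->0,3->1,3->2] -> levels [5 5 8 7]
Step 2: flows [2->0,3->1,2->3] -> levels [6 6 6 7]
Step 3: flows [0=2,3->1,3->2] -> levels [6 7 7 5]
Step 4: flows [2->0,1->3,2->3] -> levels [7 6 5 7]
Step 5: flows [0->2,3->1,3->2] -> levels [6 7 7 5]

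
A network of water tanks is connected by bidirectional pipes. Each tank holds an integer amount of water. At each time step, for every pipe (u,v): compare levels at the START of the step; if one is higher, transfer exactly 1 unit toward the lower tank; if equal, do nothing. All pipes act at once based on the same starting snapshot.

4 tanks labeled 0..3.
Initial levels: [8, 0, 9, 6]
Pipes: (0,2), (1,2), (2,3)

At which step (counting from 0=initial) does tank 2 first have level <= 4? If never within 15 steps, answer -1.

Answer: 5

Derivation:
Step 1: flows [2->0,2->1,2->3] -> levels [9 1 6 7]
Step 2: flows [0->2,2->1,3->2] -> levels [8 2 7 6]
Step 3: flows [0->2,2->1,2->3] -> levels [7 3 6 7]
Step 4: flows [0->2,2->1,3->2] -> levels [6 4 7 6]
Step 5: flows [2->0,2->1,2->3] -> levels [7 5 4 7]
Tank 2 first reaches <=4 at step 5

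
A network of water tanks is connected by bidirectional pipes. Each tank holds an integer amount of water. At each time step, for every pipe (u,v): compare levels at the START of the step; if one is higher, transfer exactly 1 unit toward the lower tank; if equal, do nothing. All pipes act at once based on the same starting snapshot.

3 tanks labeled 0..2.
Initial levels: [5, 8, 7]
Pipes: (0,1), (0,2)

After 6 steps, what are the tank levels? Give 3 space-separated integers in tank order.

Answer: 6 7 7

Derivation:
Step 1: flows [1->0,2->0] -> levels [7 7 6]
Step 2: flows [0=1,0->2] -> levels [6 7 7]
Step 3: flows [1->0,2->0] -> levels [8 6 6]
Step 4: flows [0->1,0->2] -> levels [6 7 7]
  -> period-2 cycle: step 4 state = step 2 state
  -> state at step 6: (6-2) mod 2 = 0, same as step 2 -> [6 7 7]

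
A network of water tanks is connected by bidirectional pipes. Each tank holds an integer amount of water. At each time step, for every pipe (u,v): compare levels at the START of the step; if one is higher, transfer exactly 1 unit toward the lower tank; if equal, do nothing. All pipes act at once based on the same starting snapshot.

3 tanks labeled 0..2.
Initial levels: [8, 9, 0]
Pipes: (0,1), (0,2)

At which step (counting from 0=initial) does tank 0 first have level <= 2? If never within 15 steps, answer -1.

Answer: -1

Derivation:
Step 1: flows [1->0,0->2] -> levels [8 8 1]
Step 2: flows [0=1,0->2] -> levels [7 8 2]
Step 3: flows [1->0,0->2] -> levels [7 7 3]
Step 4: flows [0=1,0->2] -> levels [6 7 4]
Step 5: flows [1->0,0->2] -> levels [6 6 5]
Step 6: flows [0=1,0->2] -> levels [5 6 6]
Step 7: flows [1->0,2->0] -> levels [7 5 5]
Step 8: flows [0->1,0->2] -> levels [5 6 6]
  -> period-2 cycle (repeats step 6); tank 0 never drops to <=2
Tank 0 never reaches <=2 within 15 steps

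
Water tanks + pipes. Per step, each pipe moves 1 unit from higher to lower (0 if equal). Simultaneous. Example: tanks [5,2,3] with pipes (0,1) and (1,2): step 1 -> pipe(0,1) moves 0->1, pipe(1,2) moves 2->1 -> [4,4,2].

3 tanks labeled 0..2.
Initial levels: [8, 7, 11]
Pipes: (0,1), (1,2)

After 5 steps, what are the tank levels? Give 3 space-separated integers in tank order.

Step 1: flows [0->1,2->1] -> levels [7 9 10]
Step 2: flows [1->0,2->1] -> levels [8 9 9]
Step 3: flows [1->0,1=2] -> levels [9 8 9]
Step 4: flows [0->1,2->1] -> levels [8 10 8]
Step 5: flows [1->0,1->2] -> levels [9 8 9]

Answer: 9 8 9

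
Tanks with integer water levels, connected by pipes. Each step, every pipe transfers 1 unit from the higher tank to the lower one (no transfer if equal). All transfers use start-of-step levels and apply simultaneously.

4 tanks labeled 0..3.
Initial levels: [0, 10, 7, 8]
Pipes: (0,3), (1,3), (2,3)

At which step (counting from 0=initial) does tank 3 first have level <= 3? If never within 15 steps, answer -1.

Answer: -1

Derivation:
Step 1: flows [3->0,1->3,3->2] -> levels [1 9 8 7]
Step 2: flows [3->0,1->3,2->3] -> levels [2 8 7 8]
Step 3: flows [3->0,1=3,3->2] -> levels [3 8 8 6]
Step 4: flows [3->0,1->3,2->3] -> levels [4 7 7 7]
Step 5: flows [3->0,1=3,2=3] -> levels [5 7 7 6]
Step 6: flows [3->0,1->3,2->3] -> levels [6 6 6 7]
Step 7: flows [3->0,3->1,3->2] -> levels [7 7 7 4]
Step 8: flows [0->3,1->3,2->3] -> levels [6 6 6 7]
  -> period-2 cycle (repeats step 6); tank 3 never drops to <=3
Tank 3 never reaches <=3 within 15 steps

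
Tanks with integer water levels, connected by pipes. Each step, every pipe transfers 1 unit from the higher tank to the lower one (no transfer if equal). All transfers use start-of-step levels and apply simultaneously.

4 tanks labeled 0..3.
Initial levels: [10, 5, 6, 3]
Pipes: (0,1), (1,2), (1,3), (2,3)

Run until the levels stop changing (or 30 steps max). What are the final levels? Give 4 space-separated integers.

Step 1: flows [0->1,2->1,1->3,2->3] -> levels [9 6 4 5]
Step 2: flows [0->1,1->2,1->3,3->2] -> levels [8 5 6 5]
Step 3: flows [0->1,2->1,1=3,2->3] -> levels [7 7 4 6]
Step 4: flows [0=1,1->2,1->3,3->2] -> levels [7 5 6 6]
Step 5: flows [0->1,2->1,3->1,2=3] -> levels [6 8 5 5]
Step 6: flows [1->0,1->2,1->3,2=3] -> levels [7 5 6 6]
  -> period-2 cycle: step 6 state = step 4 state; never stabilizes
  -> state at step 30: (30-4) mod 2 = 0, same as step 4 -> [7 5 6 6]

Answer: 7 5 6 6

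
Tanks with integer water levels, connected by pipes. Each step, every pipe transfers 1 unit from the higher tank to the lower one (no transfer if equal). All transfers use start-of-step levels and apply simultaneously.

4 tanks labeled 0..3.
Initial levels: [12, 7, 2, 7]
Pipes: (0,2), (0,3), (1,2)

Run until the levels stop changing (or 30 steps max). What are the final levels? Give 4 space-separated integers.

Step 1: flows [0->2,0->3,1->2] -> levels [10 6 4 8]
Step 2: flows [0->2,0->3,1->2] -> levels [8 5 6 9]
Step 3: flows [0->2,3->0,2->1] -> levels [8 6 6 8]
Step 4: flows [0->2,0=3,1=2] -> levels [7 6 7 8]
Step 5: flows [0=2,3->0,2->1] -> levels [8 7 6 7]
Step 6: flows [0->2,0->3,1->2] -> levels [6 6 8 8]
Step 7: flows [2->0,3->0,2->1] -> levels [8 7 6 7]
  -> period-2 cycle: step 7 state = step 5 state; never stabilizes
  -> state at step 30: (30-5) mod 2 = 1, same as step 6 -> [6 6 8 8]

Answer: 6 6 8 8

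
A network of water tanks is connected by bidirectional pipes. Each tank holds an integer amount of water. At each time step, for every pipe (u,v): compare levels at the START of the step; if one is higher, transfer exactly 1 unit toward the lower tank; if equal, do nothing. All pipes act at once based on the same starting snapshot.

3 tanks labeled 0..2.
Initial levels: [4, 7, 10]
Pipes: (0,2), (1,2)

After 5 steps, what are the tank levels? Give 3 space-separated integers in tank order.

Step 1: flows [2->0,2->1] -> levels [5 8 8]
Step 2: flows [2->0,1=2] -> levels [6 8 7]
Step 3: flows [2->0,1->2] -> levels [7 7 7]
Step 4: flows [0=2,1=2] -> levels [7 7 7]
  -> stable; steps 5..5 unchanged -> [7 7 7]

Answer: 7 7 7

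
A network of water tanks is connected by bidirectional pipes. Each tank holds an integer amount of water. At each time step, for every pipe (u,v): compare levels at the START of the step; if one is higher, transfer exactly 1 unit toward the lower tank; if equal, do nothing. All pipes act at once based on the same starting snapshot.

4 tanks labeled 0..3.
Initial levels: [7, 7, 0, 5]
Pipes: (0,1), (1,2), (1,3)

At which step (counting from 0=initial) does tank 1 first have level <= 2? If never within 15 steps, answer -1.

Answer: -1

Derivation:
Step 1: flows [0=1,1->2,1->3] -> levels [7 5 1 6]
Step 2: flows [0->1,1->2,3->1] -> levels [6 6 2 5]
Step 3: flows [0=1,1->2,1->3] -> levels [6 4 3 6]
Step 4: flows [0->1,1->2,3->1] -> levels [5 5 4 5]
Step 5: flows [0=1,1->2,1=3] -> levels [5 4 5 5]
Step 6: flows [0->1,2->1,3->1] -> levels [4 7 4 4]
Step 7: flows [1->0,1->2,1->3] -> levels [5 4 5 5]
  -> period-2 cycle (repeats step 5); tank 1 never drops to <=2
Tank 1 never reaches <=2 within 15 steps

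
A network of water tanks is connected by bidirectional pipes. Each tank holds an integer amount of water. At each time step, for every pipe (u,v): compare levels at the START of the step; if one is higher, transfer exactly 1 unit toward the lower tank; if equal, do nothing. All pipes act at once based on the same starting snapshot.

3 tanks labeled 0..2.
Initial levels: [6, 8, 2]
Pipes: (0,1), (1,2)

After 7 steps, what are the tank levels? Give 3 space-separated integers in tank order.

Step 1: flows [1->0,1->2] -> levels [7 6 3]
Step 2: flows [0->1,1->2] -> levels [6 6 4]
Step 3: flows [0=1,1->2] -> levels [6 5 5]
Step 4: flows [0->1,1=2] -> levels [5 6 5]
Step 5: flows [1->0,1->2] -> levels [6 4 6]
Step 6: flows [0->1,2->1] -> levels [5 6 5]
  -> period-2 cycle: step 6 state = step 4 state
  -> state at step 7: (7-4) mod 2 = 1, same as step 5 -> [6 4 6]

Answer: 6 4 6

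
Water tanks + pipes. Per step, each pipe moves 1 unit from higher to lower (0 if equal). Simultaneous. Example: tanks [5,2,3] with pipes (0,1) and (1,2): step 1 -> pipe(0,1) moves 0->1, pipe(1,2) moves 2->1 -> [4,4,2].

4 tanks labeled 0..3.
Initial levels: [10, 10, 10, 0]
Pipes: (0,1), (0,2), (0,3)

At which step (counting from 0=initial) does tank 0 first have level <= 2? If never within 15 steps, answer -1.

Step 1: flows [0=1,0=2,0->3] -> levels [9 10 10 1]
Step 2: flows [1->0,2->0,0->3] -> levels [10 9 9 2]
Step 3: flows [0->1,0->2,0->3] -> levels [7 10 10 3]
Step 4: flows [1->0,2->0,0->3] -> levels [8 9 9 4]
Step 5: flows [1->0,2->0,0->3] -> levels [9 8 8 5]
Step 6: flows [0->1,0->2,0->3] -> levels [6 9 9 6]
Step 7: flows [1->0,2->0,0=3] -> levels [8 8 8 6]
Step 8: flows [0=1,0=2,0->3] -> levels [7 8 8 7]
Step 9: flows [1->0,2->0,0=3] -> levels [9 7 7 7]
Step 10: flows [0->1,0->2,0->3] -> levels [6 8 8 8]
Step 11: flows [1->0,2->0,3->0] -> levels [9 7 7 7]
  -> period-2 cycle (repeats step 9); tank 0 never drops to <=2
Tank 0 never reaches <=2 within 15 steps

Answer: -1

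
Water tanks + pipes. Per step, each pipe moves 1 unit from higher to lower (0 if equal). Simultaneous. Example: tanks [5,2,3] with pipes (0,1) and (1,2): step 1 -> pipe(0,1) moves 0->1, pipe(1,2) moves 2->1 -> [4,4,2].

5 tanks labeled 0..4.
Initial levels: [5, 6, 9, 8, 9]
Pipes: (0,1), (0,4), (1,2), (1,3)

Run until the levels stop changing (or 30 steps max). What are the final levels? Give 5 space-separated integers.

Step 1: flows [1->0,4->0,2->1,3->1] -> levels [7 7 8 7 8]
Step 2: flows [0=1,4->0,2->1,1=3] -> levels [8 8 7 7 7]
Step 3: flows [0=1,0->4,1->2,1->3] -> levels [7 6 8 8 8]
Step 4: flows [0->1,4->0,2->1,3->1] -> levels [7 9 7 7 7]
Step 5: flows [1->0,0=4,1->2,1->3] -> levels [8 6 8 8 7]
Step 6: flows [0->1,0->4,2->1,3->1] -> levels [6 9 7 7 8]
Step 7: flows [1->0,4->0,1->2,1->3] -> levels [8 6 8 8 7]
  -> period-2 cycle: step 7 state = step 5 state; never stabilizes
  -> state at step 30: (30-5) mod 2 = 1, same as step 6 -> [6 9 7 7 8]

Answer: 6 9 7 7 8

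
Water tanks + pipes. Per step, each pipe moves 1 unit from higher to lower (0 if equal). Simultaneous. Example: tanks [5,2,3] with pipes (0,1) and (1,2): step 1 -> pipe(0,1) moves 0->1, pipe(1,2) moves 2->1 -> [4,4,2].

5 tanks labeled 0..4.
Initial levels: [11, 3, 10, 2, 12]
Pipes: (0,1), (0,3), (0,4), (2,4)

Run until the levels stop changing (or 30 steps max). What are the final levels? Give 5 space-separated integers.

Step 1: flows [0->1,0->3,4->0,4->2] -> levels [10 4 11 3 10]
Step 2: flows [0->1,0->3,0=4,2->4] -> levels [8 5 10 4 11]
Step 3: flows [0->1,0->3,4->0,4->2] -> levels [7 6 11 5 9]
Step 4: flows [0->1,0->3,4->0,2->4] -> levels [6 7 10 6 9]
Step 5: flows [1->0,0=3,4->0,2->4] -> levels [8 6 9 6 9]
Step 6: flows [0->1,0->3,4->0,2=4] -> levels [7 7 9 7 8]
Step 7: flows [0=1,0=3,4->0,2->4] -> levels [8 7 8 7 8]
Step 8: flows [0->1,0->3,0=4,2=4] -> levels [6 8 8 8 8]
Step 9: flows [1->0,3->0,4->0,2=4] -> levels [9 7 8 7 7]
Step 10: flows [0->1,0->3,0->4,2->4] -> levels [6 8 7 8 9]
Step 11: flows [1->0,3->0,4->0,4->2] -> levels [9 7 8 7 7]
  -> period-2 cycle: step 11 state = step 9 state; never stabilizes
  -> state at step 30: (30-9) mod 2 = 1, same as step 10 -> [6 8 7 8 9]

Answer: 6 8 7 8 9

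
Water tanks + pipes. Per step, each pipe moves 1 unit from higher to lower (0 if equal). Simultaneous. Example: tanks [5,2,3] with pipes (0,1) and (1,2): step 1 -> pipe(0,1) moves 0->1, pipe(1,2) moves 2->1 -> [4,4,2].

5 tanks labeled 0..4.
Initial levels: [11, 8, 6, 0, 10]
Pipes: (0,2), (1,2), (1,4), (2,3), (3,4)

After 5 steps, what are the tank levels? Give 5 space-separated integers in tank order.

Answer: 8 8 5 8 6

Derivation:
Step 1: flows [0->2,1->2,4->1,2->3,4->3] -> levels [10 8 7 2 8]
Step 2: flows [0->2,1->2,1=4,2->3,4->3] -> levels [9 7 8 4 7]
Step 3: flows [0->2,2->1,1=4,2->3,4->3] -> levels [8 8 7 6 6]
Step 4: flows [0->2,1->2,1->4,2->3,3=4] -> levels [7 6 8 7 7]
Step 5: flows [2->0,2->1,4->1,2->3,3=4] -> levels [8 8 5 8 6]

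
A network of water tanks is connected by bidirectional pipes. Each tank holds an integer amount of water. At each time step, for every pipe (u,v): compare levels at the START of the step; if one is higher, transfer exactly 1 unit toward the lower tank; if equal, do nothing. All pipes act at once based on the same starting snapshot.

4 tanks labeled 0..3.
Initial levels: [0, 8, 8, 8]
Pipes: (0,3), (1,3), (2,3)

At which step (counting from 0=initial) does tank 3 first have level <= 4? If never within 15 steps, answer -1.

Answer: 6

Derivation:
Step 1: flows [3->0,1=3,2=3] -> levels [1 8 8 7]
Step 2: flows [3->0,1->3,2->3] -> levels [2 7 7 8]
Step 3: flows [3->0,3->1,3->2] -> levels [3 8 8 5]
Step 4: flows [3->0,1->3,2->3] -> levels [4 7 7 6]
Step 5: flows [3->0,1->3,2->3] -> levels [5 6 6 7]
Step 6: flows [3->0,3->1,3->2] -> levels [6 7 7 4]
Tank 3 first reaches <=4 at step 6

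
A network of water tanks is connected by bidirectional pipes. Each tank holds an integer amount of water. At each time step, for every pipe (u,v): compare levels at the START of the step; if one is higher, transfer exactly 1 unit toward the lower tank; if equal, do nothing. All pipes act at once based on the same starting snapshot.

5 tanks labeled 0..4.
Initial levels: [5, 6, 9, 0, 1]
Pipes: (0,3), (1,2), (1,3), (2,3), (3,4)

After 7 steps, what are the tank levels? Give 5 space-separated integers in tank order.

Answer: 5 5 5 2 4

Derivation:
Step 1: flows [0->3,2->1,1->3,2->3,4->3] -> levels [4 6 7 4 0]
Step 2: flows [0=3,2->1,1->3,2->3,3->4] -> levels [4 6 5 5 1]
Step 3: flows [3->0,1->2,1->3,2=3,3->4] -> levels [5 4 6 4 2]
Step 4: flows [0->3,2->1,1=3,2->3,3->4] -> levels [4 5 4 5 3]
Step 5: flows [3->0,1->2,1=3,3->2,3->4] -> levels [5 4 6 2 4]
Step 6: flows [0->3,2->1,1->3,2->3,4->3] -> levels [4 4 4 6 3]
Step 7: flows [3->0,1=2,3->1,3->2,3->4] -> levels [5 5 5 2 4]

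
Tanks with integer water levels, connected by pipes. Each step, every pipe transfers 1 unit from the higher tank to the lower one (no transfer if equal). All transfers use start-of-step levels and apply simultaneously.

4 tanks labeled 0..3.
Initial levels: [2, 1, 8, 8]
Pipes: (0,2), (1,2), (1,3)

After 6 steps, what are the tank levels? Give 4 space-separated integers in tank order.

Answer: 5 6 4 4

Derivation:
Step 1: flows [2->0,2->1,3->1] -> levels [3 3 6 7]
Step 2: flows [2->0,2->1,3->1] -> levels [4 5 4 6]
Step 3: flows [0=2,1->2,3->1] -> levels [4 5 5 5]
Step 4: flows [2->0,1=2,1=3] -> levels [5 5 4 5]
Step 5: flows [0->2,1->2,1=3] -> levels [4 4 6 5]
Step 6: flows [2->0,2->1,3->1] -> levels [5 6 4 4]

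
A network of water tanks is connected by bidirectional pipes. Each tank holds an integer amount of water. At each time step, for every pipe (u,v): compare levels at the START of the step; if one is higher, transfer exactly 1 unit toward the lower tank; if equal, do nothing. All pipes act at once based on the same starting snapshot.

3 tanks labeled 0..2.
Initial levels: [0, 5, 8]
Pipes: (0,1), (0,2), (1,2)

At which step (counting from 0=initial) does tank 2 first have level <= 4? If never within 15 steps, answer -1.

Step 1: flows [1->0,2->0,2->1] -> levels [2 5 6]
Step 2: flows [1->0,2->0,2->1] -> levels [4 5 4]
Tank 2 first reaches <=4 at step 2

Answer: 2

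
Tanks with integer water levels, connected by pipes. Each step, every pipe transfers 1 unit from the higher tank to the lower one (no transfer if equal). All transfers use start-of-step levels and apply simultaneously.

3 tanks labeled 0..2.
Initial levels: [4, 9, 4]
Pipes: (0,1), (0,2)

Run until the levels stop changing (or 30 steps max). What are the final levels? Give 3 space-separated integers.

Step 1: flows [1->0,0=2] -> levels [5 8 4]
Step 2: flows [1->0,0->2] -> levels [5 7 5]
Step 3: flows [1->0,0=2] -> levels [6 6 5]
Step 4: flows [0=1,0->2] -> levels [5 6 6]
Step 5: flows [1->0,2->0] -> levels [7 5 5]
Step 6: flows [0->1,0->2] -> levels [5 6 6]
  -> period-2 cycle: step 6 state = step 4 state; never stabilizes
  -> state at step 30: (30-4) mod 2 = 0, same as step 4 -> [5 6 6]

Answer: 5 6 6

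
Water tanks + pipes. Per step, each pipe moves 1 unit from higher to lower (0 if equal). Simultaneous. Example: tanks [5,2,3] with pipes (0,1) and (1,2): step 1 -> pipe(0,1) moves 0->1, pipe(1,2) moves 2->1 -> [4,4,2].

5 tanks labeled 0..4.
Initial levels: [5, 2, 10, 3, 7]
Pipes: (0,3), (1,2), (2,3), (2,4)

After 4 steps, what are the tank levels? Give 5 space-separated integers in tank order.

Step 1: flows [0->3,2->1,2->3,2->4] -> levels [4 3 7 5 8]
Step 2: flows [3->0,2->1,2->3,4->2] -> levels [5 4 6 5 7]
Step 3: flows [0=3,2->1,2->3,4->2] -> levels [5 5 5 6 6]
Step 4: flows [3->0,1=2,3->2,4->2] -> levels [6 5 7 4 5]

Answer: 6 5 7 4 5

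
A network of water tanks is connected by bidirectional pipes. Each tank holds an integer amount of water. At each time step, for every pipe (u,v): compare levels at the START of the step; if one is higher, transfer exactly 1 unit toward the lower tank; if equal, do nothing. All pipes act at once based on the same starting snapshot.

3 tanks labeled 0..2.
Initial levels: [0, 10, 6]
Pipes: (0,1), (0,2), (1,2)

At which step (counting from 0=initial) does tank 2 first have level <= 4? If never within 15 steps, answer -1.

Answer: -1

Derivation:
Step 1: flows [1->0,2->0,1->2] -> levels [2 8 6]
Step 2: flows [1->0,2->0,1->2] -> levels [4 6 6]
Step 3: flows [1->0,2->0,1=2] -> levels [6 5 5]
Step 4: flows [0->1,0->2,1=2] -> levels [4 6 6]
  -> period-2 cycle (repeats step 2); tank 2 never drops to <=4
Tank 2 never reaches <=4 within 15 steps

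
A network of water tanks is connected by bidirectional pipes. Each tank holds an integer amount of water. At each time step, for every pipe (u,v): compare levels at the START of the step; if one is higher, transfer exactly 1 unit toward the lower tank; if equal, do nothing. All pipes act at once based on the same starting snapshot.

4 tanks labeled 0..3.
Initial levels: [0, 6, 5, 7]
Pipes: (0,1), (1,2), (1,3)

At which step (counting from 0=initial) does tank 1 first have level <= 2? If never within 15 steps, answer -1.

Answer: -1

Derivation:
Step 1: flows [1->0,1->2,3->1] -> levels [1 5 6 6]
Step 2: flows [1->0,2->1,3->1] -> levels [2 6 5 5]
Step 3: flows [1->0,1->2,1->3] -> levels [3 3 6 6]
Step 4: flows [0=1,2->1,3->1] -> levels [3 5 5 5]
Step 5: flows [1->0,1=2,1=3] -> levels [4 4 5 5]
Step 6: flows [0=1,2->1,3->1] -> levels [4 6 4 4]
Step 7: flows [1->0,1->2,1->3] -> levels [5 3 5 5]
Step 8: flows [0->1,2->1,3->1] -> levels [4 6 4 4]
  -> period-2 cycle (repeats step 6); tank 1 never drops to <=2
Tank 1 never reaches <=2 within 15 steps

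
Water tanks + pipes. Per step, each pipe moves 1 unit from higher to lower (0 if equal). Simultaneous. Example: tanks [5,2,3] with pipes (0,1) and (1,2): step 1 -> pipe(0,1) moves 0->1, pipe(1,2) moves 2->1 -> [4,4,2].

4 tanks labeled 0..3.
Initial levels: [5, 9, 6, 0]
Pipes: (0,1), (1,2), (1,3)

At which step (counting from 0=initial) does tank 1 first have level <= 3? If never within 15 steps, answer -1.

Step 1: flows [1->0,1->2,1->3] -> levels [6 6 7 1]
Step 2: flows [0=1,2->1,1->3] -> levels [6 6 6 2]
Step 3: flows [0=1,1=2,1->3] -> levels [6 5 6 3]
Step 4: flows [0->1,2->1,1->3] -> levels [5 6 5 4]
Step 5: flows [1->0,1->2,1->3] -> levels [6 3 6 5]
Tank 1 first reaches <=3 at step 5

Answer: 5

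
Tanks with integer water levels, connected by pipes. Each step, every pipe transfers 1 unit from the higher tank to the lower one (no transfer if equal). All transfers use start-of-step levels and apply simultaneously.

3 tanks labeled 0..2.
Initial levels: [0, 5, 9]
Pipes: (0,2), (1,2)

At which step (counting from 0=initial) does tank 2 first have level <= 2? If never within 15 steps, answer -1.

Answer: -1

Derivation:
Step 1: flows [2->0,2->1] -> levels [1 6 7]
Step 2: flows [2->0,2->1] -> levels [2 7 5]
Step 3: flows [2->0,1->2] -> levels [3 6 5]
Step 4: flows [2->0,1->2] -> levels [4 5 5]
Step 5: flows [2->0,1=2] -> levels [5 5 4]
Step 6: flows [0->2,1->2] -> levels [4 4 6]
Step 7: flows [2->0,2->1] -> levels [5 5 4]
  -> period-2 cycle (repeats step 5); tank 2 never drops to <=2
Tank 2 never reaches <=2 within 15 steps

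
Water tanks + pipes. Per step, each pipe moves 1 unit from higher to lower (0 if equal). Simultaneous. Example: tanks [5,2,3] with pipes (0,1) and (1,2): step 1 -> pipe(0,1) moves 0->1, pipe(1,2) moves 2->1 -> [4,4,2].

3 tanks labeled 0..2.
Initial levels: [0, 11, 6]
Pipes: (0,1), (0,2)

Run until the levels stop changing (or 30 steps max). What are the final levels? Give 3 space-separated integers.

Step 1: flows [1->0,2->0] -> levels [2 10 5]
Step 2: flows [1->0,2->0] -> levels [4 9 4]
Step 3: flows [1->0,0=2] -> levels [5 8 4]
Step 4: flows [1->0,0->2] -> levels [5 7 5]
Step 5: flows [1->0,0=2] -> levels [6 6 5]
Step 6: flows [0=1,0->2] -> levels [5 6 6]
Step 7: flows [1->0,2->0] -> levels [7 5 5]
Step 8: flows [0->1,0->2] -> levels [5 6 6]
  -> period-2 cycle: step 8 state = step 6 state; never stabilizes
  -> state at step 30: (30-6) mod 2 = 0, same as step 6 -> [5 6 6]

Answer: 5 6 6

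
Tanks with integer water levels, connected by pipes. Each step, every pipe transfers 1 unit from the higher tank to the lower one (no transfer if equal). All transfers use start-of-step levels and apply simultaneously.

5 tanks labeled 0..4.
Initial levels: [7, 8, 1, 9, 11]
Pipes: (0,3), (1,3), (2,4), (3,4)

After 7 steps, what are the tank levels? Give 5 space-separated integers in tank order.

Answer: 8 8 6 7 7

Derivation:
Step 1: flows [3->0,3->1,4->2,4->3] -> levels [8 9 2 8 9]
Step 2: flows [0=3,1->3,4->2,4->3] -> levels [8 8 3 10 7]
Step 3: flows [3->0,3->1,4->2,3->4] -> levels [9 9 4 7 7]
Step 4: flows [0->3,1->3,4->2,3=4] -> levels [8 8 5 9 6]
Step 5: flows [3->0,3->1,4->2,3->4] -> levels [9 9 6 6 6]
Step 6: flows [0->3,1->3,2=4,3=4] -> levels [8 8 6 8 6]
Step 7: flows [0=3,1=3,2=4,3->4] -> levels [8 8 6 7 7]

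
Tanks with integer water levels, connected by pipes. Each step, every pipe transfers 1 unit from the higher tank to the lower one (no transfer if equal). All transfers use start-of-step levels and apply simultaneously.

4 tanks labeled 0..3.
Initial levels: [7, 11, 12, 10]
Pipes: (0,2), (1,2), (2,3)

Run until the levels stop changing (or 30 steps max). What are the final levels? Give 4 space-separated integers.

Answer: 10 10 10 10

Derivation:
Step 1: flows [2->0,2->1,2->3] -> levels [8 12 9 11]
Step 2: flows [2->0,1->2,3->2] -> levels [9 11 10 10]
Step 3: flows [2->0,1->2,2=3] -> levels [10 10 10 10]
Step 4: flows [0=2,1=2,2=3] -> levels [10 10 10 10]
  -> stable (no change)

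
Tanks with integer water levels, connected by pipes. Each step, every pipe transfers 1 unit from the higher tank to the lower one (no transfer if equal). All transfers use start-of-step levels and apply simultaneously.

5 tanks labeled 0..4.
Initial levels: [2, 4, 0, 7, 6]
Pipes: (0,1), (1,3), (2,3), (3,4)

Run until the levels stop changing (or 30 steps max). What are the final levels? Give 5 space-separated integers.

Answer: 4 3 3 5 4

Derivation:
Step 1: flows [1->0,3->1,3->2,3->4] -> levels [3 4 1 4 7]
Step 2: flows [1->0,1=3,3->2,4->3] -> levels [4 3 2 4 6]
Step 3: flows [0->1,3->1,3->2,4->3] -> levels [3 5 3 3 5]
Step 4: flows [1->0,1->3,2=3,4->3] -> levels [4 3 3 5 4]
Step 5: flows [0->1,3->1,3->2,3->4] -> levels [3 5 4 2 5]
Step 6: flows [1->0,1->3,2->3,4->3] -> levels [4 3 3 5 4]
  -> period-2 cycle: step 6 state = step 4 state; never stabilizes
  -> state at step 30: (30-4) mod 2 = 0, same as step 4 -> [4 3 3 5 4]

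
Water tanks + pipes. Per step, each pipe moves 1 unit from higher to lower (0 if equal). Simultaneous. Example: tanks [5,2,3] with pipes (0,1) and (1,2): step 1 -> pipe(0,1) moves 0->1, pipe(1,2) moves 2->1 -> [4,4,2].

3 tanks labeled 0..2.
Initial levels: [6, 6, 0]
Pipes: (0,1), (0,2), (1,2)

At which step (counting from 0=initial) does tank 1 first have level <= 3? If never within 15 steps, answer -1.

Answer: -1

Derivation:
Step 1: flows [0=1,0->2,1->2] -> levels [5 5 2]
Step 2: flows [0=1,0->2,1->2] -> levels [4 4 4]
Step 3: flows [0=1,0=2,1=2] -> levels [4 4 4]
  -> stable; tank 1 stays at 4 > 3
Tank 1 never reaches <=3 within 15 steps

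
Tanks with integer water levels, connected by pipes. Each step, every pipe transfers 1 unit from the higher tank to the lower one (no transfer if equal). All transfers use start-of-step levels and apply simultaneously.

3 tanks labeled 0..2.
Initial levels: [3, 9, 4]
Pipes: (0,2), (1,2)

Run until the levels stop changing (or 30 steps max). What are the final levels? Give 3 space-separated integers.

Answer: 5 5 6

Derivation:
Step 1: flows [2->0,1->2] -> levels [4 8 4]
Step 2: flows [0=2,1->2] -> levels [4 7 5]
Step 3: flows [2->0,1->2] -> levels [5 6 5]
Step 4: flows [0=2,1->2] -> levels [5 5 6]
Step 5: flows [2->0,2->1] -> levels [6 6 4]
Step 6: flows [0->2,1->2] -> levels [5 5 6]
  -> period-2 cycle: step 6 state = step 4 state; never stabilizes
  -> state at step 30: (30-4) mod 2 = 0, same as step 4 -> [5 5 6]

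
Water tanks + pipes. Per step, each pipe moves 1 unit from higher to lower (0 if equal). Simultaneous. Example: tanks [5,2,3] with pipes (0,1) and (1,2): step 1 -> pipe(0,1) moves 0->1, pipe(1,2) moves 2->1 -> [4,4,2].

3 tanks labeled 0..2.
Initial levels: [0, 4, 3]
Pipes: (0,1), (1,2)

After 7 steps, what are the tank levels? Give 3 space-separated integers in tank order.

Step 1: flows [1->0,1->2] -> levels [1 2 4]
Step 2: flows [1->0,2->1] -> levels [2 2 3]
Step 3: flows [0=1,2->1] -> levels [2 3 2]
Step 4: flows [1->0,1->2] -> levels [3 1 3]
Step 5: flows [0->1,2->1] -> levels [2 3 2]
  -> period-2 cycle: step 5 state = step 3 state
  -> state at step 7: (7-3) mod 2 = 0, same as step 3 -> [2 3 2]

Answer: 2 3 2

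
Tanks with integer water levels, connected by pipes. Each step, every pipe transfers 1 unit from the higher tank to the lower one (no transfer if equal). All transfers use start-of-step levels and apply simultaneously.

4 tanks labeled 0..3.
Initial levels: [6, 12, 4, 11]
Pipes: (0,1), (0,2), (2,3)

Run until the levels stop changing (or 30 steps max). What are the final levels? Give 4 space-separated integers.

Answer: 9 8 7 9

Derivation:
Step 1: flows [1->0,0->2,3->2] -> levels [6 11 6 10]
Step 2: flows [1->0,0=2,3->2] -> levels [7 10 7 9]
Step 3: flows [1->0,0=2,3->2] -> levels [8 9 8 8]
Step 4: flows [1->0,0=2,2=3] -> levels [9 8 8 8]
Step 5: flows [0->1,0->2,2=3] -> levels [7 9 9 8]
Step 6: flows [1->0,2->0,2->3] -> levels [9 8 7 9]
Step 7: flows [0->1,0->2,3->2] -> levels [7 9 9 8]
  -> period-2 cycle: step 7 state = step 5 state; never stabilizes
  -> state at step 30: (30-5) mod 2 = 1, same as step 6 -> [9 8 7 9]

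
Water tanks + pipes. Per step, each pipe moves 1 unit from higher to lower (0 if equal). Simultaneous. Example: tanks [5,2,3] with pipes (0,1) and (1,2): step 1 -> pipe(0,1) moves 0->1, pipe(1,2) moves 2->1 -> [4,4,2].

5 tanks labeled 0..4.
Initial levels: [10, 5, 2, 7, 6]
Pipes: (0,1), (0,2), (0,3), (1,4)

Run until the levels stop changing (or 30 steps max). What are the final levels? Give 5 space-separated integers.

Answer: 7 5 5 6 7

Derivation:
Step 1: flows [0->1,0->2,0->3,4->1] -> levels [7 7 3 8 5]
Step 2: flows [0=1,0->2,3->0,1->4] -> levels [7 6 4 7 6]
Step 3: flows [0->1,0->2,0=3,1=4] -> levels [5 7 5 7 6]
Step 4: flows [1->0,0=2,3->0,1->4] -> levels [7 5 5 6 7]
Step 5: flows [0->1,0->2,0->3,4->1] -> levels [4 7 6 7 6]
Step 6: flows [1->0,2->0,3->0,1->4] -> levels [7 5 5 6 7]
  -> period-2 cycle: step 6 state = step 4 state; never stabilizes
  -> state at step 30: (30-4) mod 2 = 0, same as step 4 -> [7 5 5 6 7]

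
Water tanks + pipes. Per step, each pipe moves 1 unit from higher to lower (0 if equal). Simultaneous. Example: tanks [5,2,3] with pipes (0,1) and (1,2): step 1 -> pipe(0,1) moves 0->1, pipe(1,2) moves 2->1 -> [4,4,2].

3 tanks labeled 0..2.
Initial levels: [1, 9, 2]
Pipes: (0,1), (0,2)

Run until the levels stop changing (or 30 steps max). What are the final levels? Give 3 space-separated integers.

Answer: 4 4 4

Derivation:
Step 1: flows [1->0,2->0] -> levels [3 8 1]
Step 2: flows [1->0,0->2] -> levels [3 7 2]
Step 3: flows [1->0,0->2] -> levels [3 6 3]
Step 4: flows [1->0,0=2] -> levels [4 5 3]
Step 5: flows [1->0,0->2] -> levels [4 4 4]
Step 6: flows [0=1,0=2] -> levels [4 4 4]
  -> stable (no change)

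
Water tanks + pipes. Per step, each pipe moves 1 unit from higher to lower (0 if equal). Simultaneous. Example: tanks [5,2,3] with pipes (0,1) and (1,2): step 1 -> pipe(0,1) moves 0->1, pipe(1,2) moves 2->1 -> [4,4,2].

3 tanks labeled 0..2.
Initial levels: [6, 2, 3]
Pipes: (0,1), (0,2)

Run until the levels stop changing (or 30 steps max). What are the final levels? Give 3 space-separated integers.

Answer: 3 4 4

Derivation:
Step 1: flows [0->1,0->2] -> levels [4 3 4]
Step 2: flows [0->1,0=2] -> levels [3 4 4]
Step 3: flows [1->0,2->0] -> levels [5 3 3]
Step 4: flows [0->1,0->2] -> levels [3 4 4]
  -> period-2 cycle: step 4 state = step 2 state; never stabilizes
  -> state at step 30: (30-2) mod 2 = 0, same as step 2 -> [3 4 4]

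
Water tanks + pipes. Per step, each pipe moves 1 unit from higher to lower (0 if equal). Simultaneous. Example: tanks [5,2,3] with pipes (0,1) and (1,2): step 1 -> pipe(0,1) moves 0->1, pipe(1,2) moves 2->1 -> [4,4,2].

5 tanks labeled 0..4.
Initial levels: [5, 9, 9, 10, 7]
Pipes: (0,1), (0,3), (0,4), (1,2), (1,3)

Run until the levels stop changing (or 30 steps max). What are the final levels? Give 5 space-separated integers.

Answer: 9 7 9 8 7

Derivation:
Step 1: flows [1->0,3->0,4->0,1=2,3->1] -> levels [8 9 9 8 6]
Step 2: flows [1->0,0=3,0->4,1=2,1->3] -> levels [8 7 9 9 7]
Step 3: flows [0->1,3->0,0->4,2->1,3->1] -> levels [7 10 8 7 8]
Step 4: flows [1->0,0=3,4->0,1->2,1->3] -> levels [9 7 9 8 7]
Step 5: flows [0->1,0->3,0->4,2->1,3->1] -> levels [6 10 8 8 8]
Step 6: flows [1->0,3->0,4->0,1->2,1->3] -> levels [9 7 9 8 7]
  -> period-2 cycle: step 6 state = step 4 state; never stabilizes
  -> state at step 30: (30-4) mod 2 = 0, same as step 4 -> [9 7 9 8 7]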